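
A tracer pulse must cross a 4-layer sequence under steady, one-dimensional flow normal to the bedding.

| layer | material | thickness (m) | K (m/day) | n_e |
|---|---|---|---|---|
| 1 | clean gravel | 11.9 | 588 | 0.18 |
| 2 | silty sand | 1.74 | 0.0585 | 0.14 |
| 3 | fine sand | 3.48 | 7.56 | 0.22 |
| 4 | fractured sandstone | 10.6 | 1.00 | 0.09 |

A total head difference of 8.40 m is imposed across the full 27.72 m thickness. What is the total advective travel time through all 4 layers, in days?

With flow normal to the layers, continuity requires the same specific discharge q through every layer.
Σ(b_i/K_i) = 11.9/588 + 1.74/0.0585 + 3.48/7.56 + 10.6/1.00 = 40.82 d.
q = Δh / Σ(b_i/K_i) = 8.40 / 40.82 = 0.2058 m/day.
In each layer the seepage velocity is v_i = q/n_i, so the layer transit time is t_i = b_i·n_i / q:
  layer 1 (clean gravel): t_1 = 11.9 × 0.18 / 0.2058 = 10.41 d
  layer 2 (silty sand): t_2 = 1.74 × 0.14 / 0.2058 = 1.184 d
  layer 3 (fine sand): t_3 = 3.48 × 0.22 / 0.2058 = 3.721 d
  layer 4 (fractured sandstone): t_4 = 10.6 × 0.09 / 0.2058 = 4.636 d
Total t = Σ t_i = 19.95 days.

20.0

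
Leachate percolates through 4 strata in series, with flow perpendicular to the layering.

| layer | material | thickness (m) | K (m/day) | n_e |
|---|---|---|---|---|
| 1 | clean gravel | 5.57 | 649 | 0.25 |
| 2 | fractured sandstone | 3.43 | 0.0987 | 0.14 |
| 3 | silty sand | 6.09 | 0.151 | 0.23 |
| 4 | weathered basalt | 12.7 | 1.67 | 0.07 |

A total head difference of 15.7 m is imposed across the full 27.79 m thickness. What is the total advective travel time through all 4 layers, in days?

With flow normal to the layers, continuity requires the same specific discharge q through every layer.
Σ(b_i/K_i) = 5.57/649 + 3.43/0.0987 + 6.09/0.151 + 12.7/1.67 = 82.70 d.
q = Δh / Σ(b_i/K_i) = 15.7 / 82.70 = 0.1899 m/day.
In each layer the seepage velocity is v_i = q/n_i, so the layer transit time is t_i = b_i·n_i / q:
  layer 1 (clean gravel): t_1 = 5.57 × 0.25 / 0.1899 = 7.335 d
  layer 2 (fractured sandstone): t_2 = 3.43 × 0.14 / 0.1899 = 2.529 d
  layer 3 (silty sand): t_3 = 6.09 × 0.23 / 0.1899 = 7.378 d
  layer 4 (weathered basalt): t_4 = 12.7 × 0.07 / 0.1899 = 4.683 d
Total t = Σ t_i = 21.92 days.

21.9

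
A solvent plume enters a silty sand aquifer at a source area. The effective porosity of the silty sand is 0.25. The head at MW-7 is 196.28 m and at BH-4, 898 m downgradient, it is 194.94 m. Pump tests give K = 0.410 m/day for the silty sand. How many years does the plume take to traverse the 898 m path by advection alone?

1000

Hydraulic gradient i = (196.28 − 194.94) / 898 = 1.34 / 898 = 0.001492.
Darcy flux q = K · i = 0.4100 × 0.001492 = 0.0006118 m/day.
Seepage velocity v = q / n_e = 0.0006118 / 0.25 = 0.002447 m/day.
Travel time t = L / v = 898 / 0.002447 = 3.669e+05 days = 1005 years.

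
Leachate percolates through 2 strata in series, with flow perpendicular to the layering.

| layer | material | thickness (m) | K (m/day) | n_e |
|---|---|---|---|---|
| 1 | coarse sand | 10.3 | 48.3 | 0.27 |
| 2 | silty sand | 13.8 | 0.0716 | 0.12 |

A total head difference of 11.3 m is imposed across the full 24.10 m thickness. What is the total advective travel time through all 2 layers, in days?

With flow normal to the layers, continuity requires the same specific discharge q through every layer.
Σ(b_i/K_i) = 10.3/48.3 + 13.8/0.0716 = 193.0 d.
q = Δh / Σ(b_i/K_i) = 11.3 / 193.0 = 0.05856 m/day.
In each layer the seepage velocity is v_i = q/n_i, so the layer transit time is t_i = b_i·n_i / q:
  layer 1 (coarse sand): t_1 = 10.3 × 0.27 / 0.05856 = 47.49 d
  layer 2 (silty sand): t_2 = 13.8 × 0.12 / 0.05856 = 28.28 d
Total t = Σ t_i = 75.76 days.

75.8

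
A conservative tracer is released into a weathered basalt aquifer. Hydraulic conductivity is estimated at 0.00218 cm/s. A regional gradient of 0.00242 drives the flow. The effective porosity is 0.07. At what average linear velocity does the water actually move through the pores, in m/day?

Convert K: 0.00218 cm/s × 864 = 1.884 m/day.
Hydraulic gradient i = 0.00242.
Darcy flux q = K · i = 1.884 × 0.002420 = 0.004558 m/day.
Seepage velocity v = q / n_e = 0.004558 / 0.07 = 0.06512 m/day.

0.0651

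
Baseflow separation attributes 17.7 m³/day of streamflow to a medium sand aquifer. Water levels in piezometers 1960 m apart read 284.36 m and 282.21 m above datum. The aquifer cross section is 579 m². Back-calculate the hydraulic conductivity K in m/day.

27.9

Hydraulic gradient i = (284.36 − 282.21) / 1960 = 2.15 / 1960 = 0.001097.
From Q = K·A·i, K = Q / (A·i) = 17.7 / (579.0 × 0.001097) = 27.87 m/day.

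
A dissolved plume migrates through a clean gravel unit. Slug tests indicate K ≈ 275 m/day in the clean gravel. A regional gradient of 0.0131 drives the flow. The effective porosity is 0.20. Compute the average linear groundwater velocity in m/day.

18.0

Hydraulic gradient i = 0.0131.
Darcy flux q = K · i = 275.0 × 0.01310 = 3.603 m/day.
Seepage velocity v = q / n_e = 3.603 / 0.20 = 18.01 m/day.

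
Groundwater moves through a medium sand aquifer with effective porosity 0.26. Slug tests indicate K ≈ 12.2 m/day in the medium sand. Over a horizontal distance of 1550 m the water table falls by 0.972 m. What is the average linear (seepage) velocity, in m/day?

0.0294

Hydraulic gradient i = Δh / L = 0.972 / 1550 = 0.0006271.
Darcy flux q = K · i = 12.20 × 0.0006271 = 0.007651 m/day.
Seepage velocity v = q / n_e = 0.007651 / 0.26 = 0.02943 m/day.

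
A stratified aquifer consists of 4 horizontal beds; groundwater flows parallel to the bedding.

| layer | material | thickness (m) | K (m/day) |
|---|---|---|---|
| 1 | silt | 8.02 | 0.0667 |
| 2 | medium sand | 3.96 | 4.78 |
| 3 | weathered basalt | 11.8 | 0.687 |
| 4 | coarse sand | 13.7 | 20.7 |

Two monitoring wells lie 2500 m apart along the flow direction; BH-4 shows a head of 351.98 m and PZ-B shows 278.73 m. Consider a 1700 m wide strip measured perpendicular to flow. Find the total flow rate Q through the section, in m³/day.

Flow is parallel to layering, so each bed carries its own Darcy discharge and the transmissivities add.
Σ(K_i·b_i) = 0.0667×8.02 + 4.78×3.96 + 0.687×11.8 + 20.7×13.7 = 311.2 m²/day.
Hydraulic gradient i = (351.98 − 278.73) / 2500 = 73.25 / 2500 = 0.02930.
Q = Σ(K_i·b_i) · W · i = 311.2 × 1700 × 0.02930 = 15499 m³/day.

15500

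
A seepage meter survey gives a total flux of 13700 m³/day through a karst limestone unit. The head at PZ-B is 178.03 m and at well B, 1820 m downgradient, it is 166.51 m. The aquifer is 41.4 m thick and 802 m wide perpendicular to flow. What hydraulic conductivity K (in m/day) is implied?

65.2

Cross-sectional area A = 802 × 41.4 = 33203 m².
Hydraulic gradient i = (178.03 − 166.51) / 1820 = 11.52 / 1820 = 0.006330.
From Q = K·A·i, K = Q / (A·i) = 13700 / (33203 × 0.006330) = 65.19 m/day.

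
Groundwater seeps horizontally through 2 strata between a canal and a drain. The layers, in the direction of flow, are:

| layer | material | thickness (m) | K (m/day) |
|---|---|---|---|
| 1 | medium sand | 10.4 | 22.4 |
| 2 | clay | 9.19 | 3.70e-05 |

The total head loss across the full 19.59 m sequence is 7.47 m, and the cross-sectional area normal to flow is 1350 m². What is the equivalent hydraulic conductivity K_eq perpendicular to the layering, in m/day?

7.89e-05

Flow is perpendicular to layering, so the layers act in series and the equivalent K is the thickness-weighted harmonic mean.
Total thickness L = 10.4 + 9.19 = 19.59 m.
Σ(b_i/K_i) = 10.4/22.4 + 9.19/3.70e-05 = 2.484e+05 d.
K_eq = L / Σ(b_i/K_i) = 19.59 / 2.484e+05 = 7.887e-05 m/day.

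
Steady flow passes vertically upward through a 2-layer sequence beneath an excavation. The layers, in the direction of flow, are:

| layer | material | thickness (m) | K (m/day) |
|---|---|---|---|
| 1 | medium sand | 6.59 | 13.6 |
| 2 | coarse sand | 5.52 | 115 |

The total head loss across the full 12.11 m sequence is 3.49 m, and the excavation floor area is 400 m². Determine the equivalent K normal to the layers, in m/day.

22.7

Flow is perpendicular to layering, so the layers act in series and the equivalent K is the thickness-weighted harmonic mean.
Total thickness L = 6.59 + 5.52 = 12.11 m.
Σ(b_i/K_i) = 6.59/13.6 + 5.52/115 = 0.5326 d.
K_eq = L / Σ(b_i/K_i) = 12.11 / 0.5326 = 22.74 m/day.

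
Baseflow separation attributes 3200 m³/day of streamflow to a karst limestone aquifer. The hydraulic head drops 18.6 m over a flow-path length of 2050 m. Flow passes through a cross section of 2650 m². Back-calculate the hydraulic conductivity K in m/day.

Hydraulic gradient i = Δh / L = 18.6 / 2050 = 0.009073.
From Q = K·A·i, K = Q / (A·i) = 3200 / (2650 × 0.009073) = 133.1 m/day.

133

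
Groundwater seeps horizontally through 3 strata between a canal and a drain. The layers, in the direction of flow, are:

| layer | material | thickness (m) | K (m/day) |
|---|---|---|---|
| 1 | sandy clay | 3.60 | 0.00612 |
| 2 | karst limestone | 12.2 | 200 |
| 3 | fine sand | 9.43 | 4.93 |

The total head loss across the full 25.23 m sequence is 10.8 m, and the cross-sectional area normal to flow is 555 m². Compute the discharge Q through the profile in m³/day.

10.2

Flow is perpendicular to layering, so the layers act in series and the equivalent K is the thickness-weighted harmonic mean.
Total thickness L = 3.60 + 12.2 + 9.43 = 25.23 m.
Σ(b_i/K_i) = 3.60/0.00612 + 12.2/200 + 9.43/4.93 = 590.2 d.
K_eq = L / Σ(b_i/K_i) = 25.23 / 590.2 = 0.04275 m/day.
Q = K_eq · A · (Δh/L) = 0.04275 × 555 × (10.8/25.23) = 10.16 m³/day.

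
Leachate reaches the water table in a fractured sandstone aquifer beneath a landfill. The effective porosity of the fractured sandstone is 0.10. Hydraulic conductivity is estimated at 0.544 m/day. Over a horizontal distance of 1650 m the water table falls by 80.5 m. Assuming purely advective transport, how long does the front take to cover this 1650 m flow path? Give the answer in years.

17.0

Hydraulic gradient i = Δh / L = 80.5 / 1650 = 0.04879.
Darcy flux q = K · i = 0.5440 × 0.04879 = 0.02654 m/day.
Seepage velocity v = q / n_e = 0.02654 / 0.10 = 0.2654 m/day.
Travel time t = L / v = 1650 / 0.2654 = 6217 days = 17.02 years.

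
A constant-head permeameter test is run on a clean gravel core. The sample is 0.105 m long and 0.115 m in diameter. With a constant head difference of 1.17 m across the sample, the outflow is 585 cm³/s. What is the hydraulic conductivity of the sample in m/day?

Cross-sectional area A = π·(d/2)² = π × (0.115/2)² = 0.01039 m².
Convert discharge: 585 cm³/s = 0.0005850 m³/s.
Darcy's law rearranged: K = Q·L / (A·Δh) = 0.0005850 × 0.105 / (0.01039 × 1.17) = 0.005054 m/s = 436.7 m/day.

437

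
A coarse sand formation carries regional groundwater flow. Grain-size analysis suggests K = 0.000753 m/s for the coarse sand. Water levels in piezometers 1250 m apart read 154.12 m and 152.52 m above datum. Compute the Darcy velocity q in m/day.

Convert K: 0.000753 m/s × 86400 = 65.06 m/day.
Hydraulic gradient i = (154.12 − 152.52) / 1250 = 1.6 / 1250 = 0.001280.
Specific discharge q = K · i = 65.06 × 0.001280 = 0.08328 m/day.

0.0833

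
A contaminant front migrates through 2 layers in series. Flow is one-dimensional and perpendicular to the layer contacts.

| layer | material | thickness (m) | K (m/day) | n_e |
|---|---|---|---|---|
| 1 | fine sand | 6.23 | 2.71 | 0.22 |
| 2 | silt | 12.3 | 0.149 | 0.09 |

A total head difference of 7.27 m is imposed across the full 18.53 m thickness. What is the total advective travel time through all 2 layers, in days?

With flow normal to the layers, continuity requires the same specific discharge q through every layer.
Σ(b_i/K_i) = 6.23/2.71 + 12.3/0.149 = 84.85 d.
q = Δh / Σ(b_i/K_i) = 7.27 / 84.85 = 0.08568 m/day.
In each layer the seepage velocity is v_i = q/n_i, so the layer transit time is t_i = b_i·n_i / q:
  layer 1 (fine sand): t_1 = 6.23 × 0.22 / 0.08568 = 16.00 d
  layer 2 (silt): t_2 = 12.3 × 0.09 / 0.08568 = 12.92 d
Total t = Σ t_i = 28.92 days.

28.9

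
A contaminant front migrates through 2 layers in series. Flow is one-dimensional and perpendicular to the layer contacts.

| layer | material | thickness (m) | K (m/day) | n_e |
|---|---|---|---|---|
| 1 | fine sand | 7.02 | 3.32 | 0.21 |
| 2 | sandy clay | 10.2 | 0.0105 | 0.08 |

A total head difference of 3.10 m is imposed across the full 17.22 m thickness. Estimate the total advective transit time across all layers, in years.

1.97

With flow normal to the layers, continuity requires the same specific discharge q through every layer.
Σ(b_i/K_i) = 7.02/3.32 + 10.2/0.0105 = 973.5 d.
q = Δh / Σ(b_i/K_i) = 3.10 / 973.5 = 0.003184 m/day.
In each layer the seepage velocity is v_i = q/n_i, so the layer transit time is t_i = b_i·n_i / q:
  layer 1 (fine sand): t_1 = 7.02 × 0.21 / 0.003184 = 463.0 d
  layer 2 (sandy clay): t_2 = 10.2 × 0.08 / 0.003184 = 256.3 d
Total t = Σ t_i = 719.2 days = 1.969 years.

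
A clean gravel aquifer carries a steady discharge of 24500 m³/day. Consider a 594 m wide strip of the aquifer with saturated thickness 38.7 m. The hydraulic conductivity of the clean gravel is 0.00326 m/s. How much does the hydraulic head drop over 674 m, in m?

Convert K: 0.00326 m/s × 86400 = 281.7 m/day.
Cross-sectional area A = 594 × 38.7 = 22988 m².
From Q = K·A·i, i = Q / (K·A) = 24500 / (281.7 × 22988) = 0.003784.
Head loss Δh = i · L = 0.003784 × 674 = 2.550 m.

2.55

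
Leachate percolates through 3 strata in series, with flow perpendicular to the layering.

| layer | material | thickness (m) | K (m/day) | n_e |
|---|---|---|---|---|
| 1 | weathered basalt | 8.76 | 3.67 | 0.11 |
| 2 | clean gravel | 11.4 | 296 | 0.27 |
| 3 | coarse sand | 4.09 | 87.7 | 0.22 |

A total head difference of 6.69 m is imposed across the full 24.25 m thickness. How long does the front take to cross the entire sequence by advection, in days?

1.83

With flow normal to the layers, continuity requires the same specific discharge q through every layer.
Σ(b_i/K_i) = 8.76/3.67 + 11.4/296 + 4.09/87.7 = 2.472 d.
q = Δh / Σ(b_i/K_i) = 6.69 / 2.472 = 2.706 m/day.
In each layer the seepage velocity is v_i = q/n_i, so the layer transit time is t_i = b_i·n_i / q:
  layer 1 (weathered basalt): t_1 = 8.76 × 0.11 / 2.706 = 0.3561 d
  layer 2 (clean gravel): t_2 = 11.4 × 0.27 / 2.706 = 1.137 d
  layer 3 (coarse sand): t_3 = 4.09 × 0.22 / 2.706 = 0.3325 d
Total t = Σ t_i = 1.826 days.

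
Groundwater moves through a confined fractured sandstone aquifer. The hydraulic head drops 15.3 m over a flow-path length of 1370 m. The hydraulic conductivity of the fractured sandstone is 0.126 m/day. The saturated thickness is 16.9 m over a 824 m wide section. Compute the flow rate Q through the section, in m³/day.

19.6

Cross-sectional area A = 824 × 16.9 = 13926 m².
Hydraulic gradient i = Δh / L = 15.3 / 1370 = 0.01117.
Darcy's law: Q = K · A · i = 0.1260 × 13926 × 0.01117 = 19.60 m³/day.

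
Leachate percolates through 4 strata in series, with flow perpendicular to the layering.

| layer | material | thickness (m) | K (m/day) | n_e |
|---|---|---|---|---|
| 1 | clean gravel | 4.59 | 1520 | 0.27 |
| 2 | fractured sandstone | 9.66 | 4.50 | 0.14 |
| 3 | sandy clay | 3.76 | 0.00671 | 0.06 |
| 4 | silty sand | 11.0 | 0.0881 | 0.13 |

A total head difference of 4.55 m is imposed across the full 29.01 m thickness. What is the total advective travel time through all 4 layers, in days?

642

With flow normal to the layers, continuity requires the same specific discharge q through every layer.
Σ(b_i/K_i) = 4.59/1520 + 9.66/4.50 + 3.76/0.00671 + 11.0/0.0881 = 687.4 d.
q = Δh / Σ(b_i/K_i) = 4.55 / 687.4 = 0.006619 m/day.
In each layer the seepage velocity is v_i = q/n_i, so the layer transit time is t_i = b_i·n_i / q:
  layer 1 (clean gravel): t_1 = 4.59 × 0.27 / 0.006619 = 187.2 d
  layer 2 (fractured sandstone): t_2 = 9.66 × 0.14 / 0.006619 = 204.3 d
  layer 3 (sandy clay): t_3 = 3.76 × 0.06 / 0.006619 = 34.08 d
  layer 4 (silty sand): t_4 = 11.0 × 0.13 / 0.006619 = 216.0 d
Total t = Σ t_i = 641.6 days.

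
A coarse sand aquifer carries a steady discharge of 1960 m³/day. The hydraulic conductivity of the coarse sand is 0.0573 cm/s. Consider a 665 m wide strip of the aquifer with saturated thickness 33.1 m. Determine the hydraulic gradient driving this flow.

Convert K: 0.0573 cm/s × 864 = 49.51 m/day.
Cross-sectional area A = 665 × 33.1 = 22012 m².
From Q = K·A·i, i = Q / (K·A) = 1960 / (49.51 × 22012) = 0.001799.

0.00180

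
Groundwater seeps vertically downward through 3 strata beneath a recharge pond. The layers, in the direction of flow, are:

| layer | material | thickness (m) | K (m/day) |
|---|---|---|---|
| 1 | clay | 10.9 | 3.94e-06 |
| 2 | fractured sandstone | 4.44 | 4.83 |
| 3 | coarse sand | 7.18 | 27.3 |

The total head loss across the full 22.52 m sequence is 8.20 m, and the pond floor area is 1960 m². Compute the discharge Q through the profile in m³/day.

0.00581

Flow is perpendicular to layering, so the layers act in series and the equivalent K is the thickness-weighted harmonic mean.
Total thickness L = 10.9 + 4.44 + 7.18 = 22.52 m.
Σ(b_i/K_i) = 10.9/3.94e-06 + 4.44/4.83 + 7.18/27.3 = 2.766e+06 d.
K_eq = L / Σ(b_i/K_i) = 22.52 / 2.766e+06 = 8.140e-06 m/day.
Q = K_eq · A · (Δh/L) = 8.140e-06 × 1960 × (8.20/22.52) = 0.005810 m³/day.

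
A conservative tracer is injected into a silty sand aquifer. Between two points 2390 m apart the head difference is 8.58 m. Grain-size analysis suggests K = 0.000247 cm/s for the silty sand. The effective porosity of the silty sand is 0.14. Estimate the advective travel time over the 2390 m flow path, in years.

Convert K: 0.000247 cm/s × 864 = 0.2134 m/day.
Hydraulic gradient i = Δh / L = 8.58 / 2390 = 0.003590.
Darcy flux q = K · i = 0.2134 × 0.003590 = 0.0007661 m/day.
Seepage velocity v = q / n_e = 0.0007661 / 0.14 = 0.005472 m/day.
Travel time t = L / v = 2390 / 0.005472 = 4.367e+05 days = 1196 years.

1200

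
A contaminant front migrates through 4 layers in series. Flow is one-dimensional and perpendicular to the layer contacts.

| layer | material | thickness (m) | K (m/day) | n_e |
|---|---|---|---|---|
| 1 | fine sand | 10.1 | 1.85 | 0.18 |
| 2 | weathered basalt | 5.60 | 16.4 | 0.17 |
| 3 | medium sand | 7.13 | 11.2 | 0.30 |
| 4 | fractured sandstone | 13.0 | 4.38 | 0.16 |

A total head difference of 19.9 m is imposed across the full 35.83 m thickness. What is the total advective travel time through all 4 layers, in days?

3.30

With flow normal to the layers, continuity requires the same specific discharge q through every layer.
Σ(b_i/K_i) = 10.1/1.85 + 5.60/16.4 + 7.13/11.2 + 13.0/4.38 = 9.406 d.
q = Δh / Σ(b_i/K_i) = 19.9 / 9.406 = 2.116 m/day.
In each layer the seepage velocity is v_i = q/n_i, so the layer transit time is t_i = b_i·n_i / q:
  layer 1 (fine sand): t_1 = 10.1 × 0.18 / 2.116 = 0.8593 d
  layer 2 (weathered basalt): t_2 = 5.60 × 0.17 / 2.116 = 0.4500 d
  layer 3 (medium sand): t_3 = 7.13 × 0.30 / 2.116 = 1.011 d
  layer 4 (fractured sandstone): t_4 = 13.0 × 0.16 / 2.116 = 0.9831 d
Total t = Σ t_i = 3.303 days.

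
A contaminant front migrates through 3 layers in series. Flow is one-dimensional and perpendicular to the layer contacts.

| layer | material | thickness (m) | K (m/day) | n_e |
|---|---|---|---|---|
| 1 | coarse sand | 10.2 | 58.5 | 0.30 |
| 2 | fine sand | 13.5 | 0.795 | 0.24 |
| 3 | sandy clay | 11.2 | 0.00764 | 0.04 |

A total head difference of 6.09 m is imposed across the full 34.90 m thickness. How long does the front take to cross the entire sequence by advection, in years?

4.50

With flow normal to the layers, continuity requires the same specific discharge q through every layer.
Σ(b_i/K_i) = 10.2/58.5 + 13.5/0.795 + 11.2/0.00764 = 1483 d.
q = Δh / Σ(b_i/K_i) = 6.09 / 1483 = 0.004106 m/day.
In each layer the seepage velocity is v_i = q/n_i, so the layer transit time is t_i = b_i·n_i / q:
  layer 1 (coarse sand): t_1 = 10.2 × 0.30 / 0.004106 = 745.2 d
  layer 2 (fine sand): t_2 = 13.5 × 0.24 / 0.004106 = 789.1 d
  layer 3 (sandy clay): t_3 = 11.2 × 0.04 / 0.004106 = 109.1 d
Total t = Σ t_i = 1643 days = 4.499 years.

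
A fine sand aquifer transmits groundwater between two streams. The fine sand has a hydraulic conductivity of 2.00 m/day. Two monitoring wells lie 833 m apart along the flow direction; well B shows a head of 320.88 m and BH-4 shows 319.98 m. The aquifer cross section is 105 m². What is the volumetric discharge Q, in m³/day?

0.227

Hydraulic gradient i = (320.88 − 319.98) / 833 = 0.9 / 833 = 0.001080.
Darcy's law: Q = K · A · i = 2.000 × 105.0 × 0.001080 = 0.2269 m³/day.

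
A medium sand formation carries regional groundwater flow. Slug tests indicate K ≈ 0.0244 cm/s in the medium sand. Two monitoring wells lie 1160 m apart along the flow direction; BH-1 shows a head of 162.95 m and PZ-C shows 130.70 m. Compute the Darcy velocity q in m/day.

0.586

Convert K: 0.0244 cm/s × 864 = 21.08 m/day.
Hydraulic gradient i = (162.95 − 130.70) / 1160 = 32.25 / 1160 = 0.02780.
Specific discharge q = K · i = 21.08 × 0.02780 = 0.5861 m/day.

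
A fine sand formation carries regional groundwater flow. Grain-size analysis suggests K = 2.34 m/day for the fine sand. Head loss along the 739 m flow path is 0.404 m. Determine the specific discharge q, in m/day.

0.00128

Hydraulic gradient i = Δh / L = 0.404 / 739 = 0.0005467.
Specific discharge q = K · i = 2.340 × 0.0005467 = 0.001279 m/day.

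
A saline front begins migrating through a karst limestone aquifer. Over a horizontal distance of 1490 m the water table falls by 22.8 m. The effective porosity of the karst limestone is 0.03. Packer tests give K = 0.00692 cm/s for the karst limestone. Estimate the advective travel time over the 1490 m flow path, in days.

Convert K: 0.00692 cm/s × 864 = 5.979 m/day.
Hydraulic gradient i = Δh / L = 22.8 / 1490 = 0.01530.
Darcy flux q = K · i = 5.979 × 0.01530 = 0.09149 m/day.
Seepage velocity v = q / n_e = 0.09149 / 0.03 = 3.050 m/day.
Travel time t = L / v = 1490 / 3.050 = 488.6 days.

489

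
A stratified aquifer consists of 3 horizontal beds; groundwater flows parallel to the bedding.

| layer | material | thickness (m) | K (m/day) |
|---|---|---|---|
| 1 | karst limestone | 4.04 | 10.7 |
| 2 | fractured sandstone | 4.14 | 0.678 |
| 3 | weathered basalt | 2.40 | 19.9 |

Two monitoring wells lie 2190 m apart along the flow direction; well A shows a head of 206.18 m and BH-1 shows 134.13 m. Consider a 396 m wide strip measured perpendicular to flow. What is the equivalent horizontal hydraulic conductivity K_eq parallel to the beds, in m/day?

8.87

Flow is parallel to layering, so each bed carries its own Darcy discharge and the transmissivities add.
Σ(K_i·b_i) = 10.7×4.04 + 0.678×4.14 + 19.9×2.40 = 93.79 m²/day.
Total thickness b = 10.58 m, so K_eq = Σ(K_i·b_i)/b = 8.865 m/day.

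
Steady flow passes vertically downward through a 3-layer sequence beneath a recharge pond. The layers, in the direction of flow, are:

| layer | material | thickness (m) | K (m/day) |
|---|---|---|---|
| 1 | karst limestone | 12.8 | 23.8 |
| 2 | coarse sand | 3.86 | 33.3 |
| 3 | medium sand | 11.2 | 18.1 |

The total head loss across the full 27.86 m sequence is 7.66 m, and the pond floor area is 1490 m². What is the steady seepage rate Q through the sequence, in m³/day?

8970

Flow is perpendicular to layering, so the layers act in series and the equivalent K is the thickness-weighted harmonic mean.
Total thickness L = 12.8 + 3.86 + 11.2 = 27.86 m.
Σ(b_i/K_i) = 12.8/23.8 + 3.86/33.3 + 11.2/18.1 = 1.273 d.
K_eq = L / Σ(b_i/K_i) = 27.86 / 1.273 = 21.89 m/day.
Q = K_eq · A · (Δh/L) = 21.89 × 1490 × (7.66/27.86) = 8969 m³/day.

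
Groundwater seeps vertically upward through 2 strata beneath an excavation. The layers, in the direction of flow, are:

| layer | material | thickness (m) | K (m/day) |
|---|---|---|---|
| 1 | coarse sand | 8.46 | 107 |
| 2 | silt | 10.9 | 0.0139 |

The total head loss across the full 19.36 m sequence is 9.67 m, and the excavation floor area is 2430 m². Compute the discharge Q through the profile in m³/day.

Flow is perpendicular to layering, so the layers act in series and the equivalent K is the thickness-weighted harmonic mean.
Total thickness L = 8.46 + 10.9 = 19.36 m.
Σ(b_i/K_i) = 8.46/107 + 10.9/0.0139 = 784.3 d.
K_eq = L / Σ(b_i/K_i) = 19.36 / 784.3 = 0.02469 m/day.
Q = K_eq · A · (Δh/L) = 0.02469 × 2430 × (9.67/19.36) = 29.96 m³/day.

30.0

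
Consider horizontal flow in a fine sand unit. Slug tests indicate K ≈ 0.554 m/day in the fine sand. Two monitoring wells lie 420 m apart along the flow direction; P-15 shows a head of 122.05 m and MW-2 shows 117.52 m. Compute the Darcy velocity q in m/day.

0.00598

Hydraulic gradient i = (122.05 − 117.52) / 420 = 4.53 / 420 = 0.01079.
Specific discharge q = K · i = 0.5540 × 0.01079 = 0.005975 m/day.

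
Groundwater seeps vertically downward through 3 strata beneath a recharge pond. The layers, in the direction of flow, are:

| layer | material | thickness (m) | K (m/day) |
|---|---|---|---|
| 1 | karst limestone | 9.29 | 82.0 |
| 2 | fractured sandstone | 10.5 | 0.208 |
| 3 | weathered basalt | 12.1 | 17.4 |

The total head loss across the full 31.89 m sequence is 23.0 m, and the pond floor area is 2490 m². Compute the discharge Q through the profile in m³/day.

1120

Flow is perpendicular to layering, so the layers act in series and the equivalent K is the thickness-weighted harmonic mean.
Total thickness L = 9.29 + 10.5 + 12.1 = 31.89 m.
Σ(b_i/K_i) = 9.29/82.0 + 10.5/0.208 + 12.1/17.4 = 51.29 d.
K_eq = L / Σ(b_i/K_i) = 31.89 / 51.29 = 0.6218 m/day.
Q = K_eq · A · (Δh/L) = 0.6218 × 2490 × (23.0/31.89) = 1117 m³/day.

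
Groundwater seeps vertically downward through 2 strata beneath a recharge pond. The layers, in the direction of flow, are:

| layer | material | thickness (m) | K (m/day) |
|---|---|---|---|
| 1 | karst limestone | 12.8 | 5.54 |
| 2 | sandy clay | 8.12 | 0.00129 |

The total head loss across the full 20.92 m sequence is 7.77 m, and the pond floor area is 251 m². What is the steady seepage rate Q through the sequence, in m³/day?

Flow is perpendicular to layering, so the layers act in series and the equivalent K is the thickness-weighted harmonic mean.
Total thickness L = 12.8 + 8.12 = 20.92 m.
Σ(b_i/K_i) = 12.8/5.54 + 8.12/0.00129 = 6297 d.
K_eq = L / Σ(b_i/K_i) = 20.92 / 6297 = 0.003322 m/day.
Q = K_eq · A · (Δh/L) = 0.003322 × 251 × (7.77/20.92) = 0.3097 m³/day.

0.310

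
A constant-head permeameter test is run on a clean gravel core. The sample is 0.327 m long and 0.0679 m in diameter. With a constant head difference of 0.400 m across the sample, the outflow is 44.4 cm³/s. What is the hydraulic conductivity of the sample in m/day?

866

Cross-sectional area A = π·(d/2)² = π × (0.0679/2)² = 0.003621 m².
Convert discharge: 44.4 cm³/s = 4.440e-05 m³/s.
Darcy's law rearranged: K = Q·L / (A·Δh) = 4.440e-05 × 0.327 / (0.003621 × 0.400) = 0.01002 m/s = 866.1 m/day.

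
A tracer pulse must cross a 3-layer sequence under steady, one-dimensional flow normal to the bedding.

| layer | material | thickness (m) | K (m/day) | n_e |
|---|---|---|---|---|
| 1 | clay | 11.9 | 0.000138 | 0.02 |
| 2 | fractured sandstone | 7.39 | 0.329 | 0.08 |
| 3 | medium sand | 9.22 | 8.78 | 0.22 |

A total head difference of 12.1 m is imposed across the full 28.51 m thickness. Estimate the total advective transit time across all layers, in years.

55.8

With flow normal to the layers, continuity requires the same specific discharge q through every layer.
Σ(b_i/K_i) = 11.9/0.000138 + 7.39/0.329 + 9.22/8.78 = 86255 d.
q = Δh / Σ(b_i/K_i) = 12.1 / 86255 = 0.0001403 m/day.
In each layer the seepage velocity is v_i = q/n_i, so the layer transit time is t_i = b_i·n_i / q:
  layer 1 (clay): t_1 = 11.9 × 0.02 / 0.0001403 = 1697 d
  layer 2 (fractured sandstone): t_2 = 7.39 × 0.08 / 0.0001403 = 4214 d
  layer 3 (medium sand): t_3 = 9.22 × 0.22 / 0.0001403 = 14460 d
Total t = Σ t_i = 20371 days = 55.77 years.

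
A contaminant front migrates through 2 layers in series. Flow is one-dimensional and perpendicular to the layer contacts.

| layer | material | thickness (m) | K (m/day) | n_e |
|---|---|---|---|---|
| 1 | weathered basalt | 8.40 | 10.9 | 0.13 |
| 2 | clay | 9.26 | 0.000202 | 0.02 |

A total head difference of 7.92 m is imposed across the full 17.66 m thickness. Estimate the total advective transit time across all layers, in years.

20.2

With flow normal to the layers, continuity requires the same specific discharge q through every layer.
Σ(b_i/K_i) = 8.40/10.9 + 9.26/0.000202 = 45842 d.
q = Δh / Σ(b_i/K_i) = 7.92 / 45842 = 0.0001728 m/day.
In each layer the seepage velocity is v_i = q/n_i, so the layer transit time is t_i = b_i·n_i / q:
  layer 1 (weathered basalt): t_1 = 8.40 × 0.13 / 0.0001728 = 6321 d
  layer 2 (clay): t_2 = 9.26 × 0.02 / 0.0001728 = 1072 d
Total t = Σ t_i = 7393 days = 20.24 years.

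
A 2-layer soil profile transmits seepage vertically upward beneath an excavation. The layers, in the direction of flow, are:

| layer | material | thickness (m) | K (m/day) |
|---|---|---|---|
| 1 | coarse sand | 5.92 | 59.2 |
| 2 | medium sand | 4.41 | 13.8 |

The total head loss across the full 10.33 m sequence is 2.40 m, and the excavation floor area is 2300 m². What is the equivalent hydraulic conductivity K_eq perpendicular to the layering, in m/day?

Flow is perpendicular to layering, so the layers act in series and the equivalent K is the thickness-weighted harmonic mean.
Total thickness L = 5.92 + 4.41 = 10.33 m.
Σ(b_i/K_i) = 5.92/59.2 + 4.41/13.8 = 0.4196 d.
K_eq = L / Σ(b_i/K_i) = 10.33 / 0.4196 = 24.62 m/day.

24.6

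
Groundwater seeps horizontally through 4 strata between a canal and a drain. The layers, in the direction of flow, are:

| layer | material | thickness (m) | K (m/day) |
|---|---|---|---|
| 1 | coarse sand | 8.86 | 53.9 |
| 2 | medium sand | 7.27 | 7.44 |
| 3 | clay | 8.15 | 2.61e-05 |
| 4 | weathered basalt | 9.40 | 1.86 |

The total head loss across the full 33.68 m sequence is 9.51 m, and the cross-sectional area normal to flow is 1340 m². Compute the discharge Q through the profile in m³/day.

0.0408

Flow is perpendicular to layering, so the layers act in series and the equivalent K is the thickness-weighted harmonic mean.
Total thickness L = 8.86 + 7.27 + 8.15 + 9.40 = 33.68 m.
Σ(b_i/K_i) = 8.86/53.9 + 7.27/7.44 + 8.15/2.61e-05 + 9.40/1.86 = 3.123e+05 d.
K_eq = L / Σ(b_i/K_i) = 33.68 / 3.123e+05 = 0.0001079 m/day.
Q = K_eq · A · (Δh/L) = 0.0001079 × 1340 × (9.51/33.68) = 0.04081 m³/day.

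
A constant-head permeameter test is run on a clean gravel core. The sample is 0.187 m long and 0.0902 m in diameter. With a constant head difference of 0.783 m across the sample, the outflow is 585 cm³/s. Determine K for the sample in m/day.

1890

Cross-sectional area A = π·(d/2)² = π × (0.0902/2)² = 0.006390 m².
Convert discharge: 585 cm³/s = 0.0005850 m³/s.
Darcy's law rearranged: K = Q·L / (A·Δh) = 0.0005850 × 0.187 / (0.006390 × 0.783) = 0.02186 m/s = 1889 m/day.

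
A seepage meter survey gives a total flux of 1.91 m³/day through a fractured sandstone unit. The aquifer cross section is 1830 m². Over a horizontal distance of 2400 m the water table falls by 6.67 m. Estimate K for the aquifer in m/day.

Hydraulic gradient i = Δh / L = 6.67 / 2400 = 0.002779.
From Q = K·A·i, K = Q / (A·i) = 1.91 / (1830 × 0.002779) = 0.3755 m/day.

0.376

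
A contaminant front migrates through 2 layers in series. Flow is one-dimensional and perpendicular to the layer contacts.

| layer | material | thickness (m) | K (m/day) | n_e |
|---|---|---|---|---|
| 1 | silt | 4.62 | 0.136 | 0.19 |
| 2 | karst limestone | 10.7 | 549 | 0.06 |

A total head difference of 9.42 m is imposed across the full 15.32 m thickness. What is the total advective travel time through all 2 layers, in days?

With flow normal to the layers, continuity requires the same specific discharge q through every layer.
Σ(b_i/K_i) = 4.62/0.136 + 10.7/549 = 33.99 d.
q = Δh / Σ(b_i/K_i) = 9.42 / 33.99 = 0.2771 m/day.
In each layer the seepage velocity is v_i = q/n_i, so the layer transit time is t_i = b_i·n_i / q:
  layer 1 (silt): t_1 = 4.62 × 0.19 / 0.2771 = 3.167 d
  layer 2 (karst limestone): t_2 = 10.7 × 0.06 / 0.2771 = 2.317 d
Total t = Σ t_i = 5.484 days.

5.48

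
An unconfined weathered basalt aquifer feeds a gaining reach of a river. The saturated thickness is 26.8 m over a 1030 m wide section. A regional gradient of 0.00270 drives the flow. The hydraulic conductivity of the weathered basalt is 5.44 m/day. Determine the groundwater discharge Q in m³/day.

Cross-sectional area A = 1030 × 26.8 = 27604 m².
Hydraulic gradient i = 0.00270.
Darcy's law: Q = K · A · i = 5.440 × 27604 × 0.002700 = 405.4 m³/day.

405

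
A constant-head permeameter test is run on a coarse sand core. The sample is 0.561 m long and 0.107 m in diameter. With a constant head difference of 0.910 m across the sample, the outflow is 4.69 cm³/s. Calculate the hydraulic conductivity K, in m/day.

Cross-sectional area A = π·(d/2)² = π × (0.107/2)² = 0.008992 m².
Convert discharge: 4.69 cm³/s = 4.690e-06 m³/s.
Darcy's law rearranged: K = Q·L / (A·Δh) = 4.690e-06 × 0.561 / (0.008992 × 0.910) = 0.0003215 m/s = 27.78 m/day.

27.8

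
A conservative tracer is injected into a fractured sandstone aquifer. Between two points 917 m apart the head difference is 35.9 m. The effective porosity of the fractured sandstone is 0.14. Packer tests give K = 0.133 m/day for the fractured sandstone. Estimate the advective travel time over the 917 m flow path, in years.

67.5

Hydraulic gradient i = Δh / L = 35.9 / 917 = 0.03915.
Darcy flux q = K · i = 0.1330 × 0.03915 = 0.005207 m/day.
Seepage velocity v = q / n_e = 0.005207 / 0.14 = 0.03719 m/day.
Travel time t = L / v = 917 / 0.03719 = 24656 days = 67.50 years.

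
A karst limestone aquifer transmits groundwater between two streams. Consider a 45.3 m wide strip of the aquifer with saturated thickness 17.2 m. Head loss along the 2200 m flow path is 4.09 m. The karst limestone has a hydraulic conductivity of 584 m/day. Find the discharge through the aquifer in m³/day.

846

Cross-sectional area A = 45.3 × 17.2 = 779.2 m².
Hydraulic gradient i = Δh / L = 4.09 / 2200 = 0.001859.
Darcy's law: Q = K · A · i = 584.0 × 779.2 × 0.001859 = 845.9 m³/day.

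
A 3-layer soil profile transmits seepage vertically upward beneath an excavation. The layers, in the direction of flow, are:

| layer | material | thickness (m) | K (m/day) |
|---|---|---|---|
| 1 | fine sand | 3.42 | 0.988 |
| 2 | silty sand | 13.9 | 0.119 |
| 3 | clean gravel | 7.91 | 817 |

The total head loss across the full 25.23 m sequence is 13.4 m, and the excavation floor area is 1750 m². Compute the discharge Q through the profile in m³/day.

Flow is perpendicular to layering, so the layers act in series and the equivalent K is the thickness-weighted harmonic mean.
Total thickness L = 3.42 + 13.9 + 7.91 = 25.23 m.
Σ(b_i/K_i) = 3.42/0.988 + 13.9/0.119 + 7.91/817 = 120.3 d.
K_eq = L / Σ(b_i/K_i) = 25.23 / 120.3 = 0.2098 m/day.
Q = K_eq · A · (Δh/L) = 0.2098 × 1750 × (13.4/25.23) = 195.0 m³/day.

195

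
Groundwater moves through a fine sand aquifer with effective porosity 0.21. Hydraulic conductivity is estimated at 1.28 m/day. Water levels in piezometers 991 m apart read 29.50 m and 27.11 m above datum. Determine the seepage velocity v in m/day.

Hydraulic gradient i = (29.50 − 27.11) / 991 = 2.39 / 991 = 0.002412.
Darcy flux q = K · i = 1.280 × 0.002412 = 0.003087 m/day.
Seepage velocity v = q / n_e = 0.003087 / 0.21 = 0.01470 m/day.

0.0147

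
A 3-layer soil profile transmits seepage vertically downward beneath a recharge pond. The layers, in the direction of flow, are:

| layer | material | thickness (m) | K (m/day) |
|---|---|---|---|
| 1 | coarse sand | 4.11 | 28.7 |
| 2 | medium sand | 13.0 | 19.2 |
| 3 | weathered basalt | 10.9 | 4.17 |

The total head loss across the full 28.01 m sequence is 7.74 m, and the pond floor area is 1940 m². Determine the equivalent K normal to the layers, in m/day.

8.16

Flow is perpendicular to layering, so the layers act in series and the equivalent K is the thickness-weighted harmonic mean.
Total thickness L = 4.11 + 13.0 + 10.9 = 28.01 m.
Σ(b_i/K_i) = 4.11/28.7 + 13.0/19.2 + 10.9/4.17 = 3.434 d.
K_eq = L / Σ(b_i/K_i) = 28.01 / 3.434 = 8.156 m/day.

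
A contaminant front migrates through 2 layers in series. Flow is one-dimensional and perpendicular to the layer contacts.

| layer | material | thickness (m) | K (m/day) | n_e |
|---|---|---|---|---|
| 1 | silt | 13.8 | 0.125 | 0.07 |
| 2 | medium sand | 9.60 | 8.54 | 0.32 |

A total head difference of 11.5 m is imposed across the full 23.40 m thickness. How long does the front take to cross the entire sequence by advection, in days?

With flow normal to the layers, continuity requires the same specific discharge q through every layer.
Σ(b_i/K_i) = 13.8/0.125 + 9.60/8.54 = 111.5 d.
q = Δh / Σ(b_i/K_i) = 11.5 / 111.5 = 0.1031 m/day.
In each layer the seepage velocity is v_i = q/n_i, so the layer transit time is t_i = b_i·n_i / q:
  layer 1 (silt): t_1 = 13.8 × 0.07 / 0.1031 = 9.368 d
  layer 2 (medium sand): t_2 = 9.60 × 0.32 / 0.1031 = 29.79 d
Total t = Σ t_i = 39.16 days.

39.2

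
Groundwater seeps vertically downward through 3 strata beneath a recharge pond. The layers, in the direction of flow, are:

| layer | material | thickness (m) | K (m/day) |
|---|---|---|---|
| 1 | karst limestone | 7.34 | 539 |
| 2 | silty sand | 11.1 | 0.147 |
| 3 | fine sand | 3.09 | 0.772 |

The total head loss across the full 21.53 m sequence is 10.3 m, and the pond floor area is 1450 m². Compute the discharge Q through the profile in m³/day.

Flow is perpendicular to layering, so the layers act in series and the equivalent K is the thickness-weighted harmonic mean.
Total thickness L = 7.34 + 11.1 + 3.09 = 21.53 m.
Σ(b_i/K_i) = 7.34/539 + 11.1/0.147 + 3.09/0.772 = 79.53 d.
K_eq = L / Σ(b_i/K_i) = 21.53 / 79.53 = 0.2707 m/day.
Q = K_eq · A · (Δh/L) = 0.2707 × 1450 × (10.3/21.53) = 187.8 m³/day.

188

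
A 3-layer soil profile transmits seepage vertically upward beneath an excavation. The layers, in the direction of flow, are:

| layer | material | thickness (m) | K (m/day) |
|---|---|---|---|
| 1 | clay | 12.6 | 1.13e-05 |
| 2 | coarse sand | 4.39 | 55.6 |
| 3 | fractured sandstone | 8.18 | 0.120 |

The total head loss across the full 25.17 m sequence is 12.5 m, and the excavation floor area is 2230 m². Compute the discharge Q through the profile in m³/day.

Flow is perpendicular to layering, so the layers act in series and the equivalent K is the thickness-weighted harmonic mean.
Total thickness L = 12.6 + 4.39 + 8.18 = 25.17 m.
Σ(b_i/K_i) = 12.6/1.13e-05 + 4.39/55.6 + 8.18/0.120 = 1.115e+06 d.
K_eq = L / Σ(b_i/K_i) = 25.17 / 1.115e+06 = 2.257e-05 m/day.
Q = K_eq · A · (Δh/L) = 2.257e-05 × 2230 × (12.5/25.17) = 0.02500 m³/day.

0.0250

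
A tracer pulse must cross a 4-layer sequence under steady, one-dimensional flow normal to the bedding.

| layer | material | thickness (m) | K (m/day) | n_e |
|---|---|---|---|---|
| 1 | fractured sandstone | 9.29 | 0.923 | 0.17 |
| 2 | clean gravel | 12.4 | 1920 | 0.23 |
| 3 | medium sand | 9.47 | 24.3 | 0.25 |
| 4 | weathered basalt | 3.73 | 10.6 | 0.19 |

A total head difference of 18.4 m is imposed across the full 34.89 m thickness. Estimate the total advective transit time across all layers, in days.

With flow normal to the layers, continuity requires the same specific discharge q through every layer.
Σ(b_i/K_i) = 9.29/0.923 + 12.4/1920 + 9.47/24.3 + 3.73/10.6 = 10.81 d.
q = Δh / Σ(b_i/K_i) = 18.4 / 10.81 = 1.702 m/day.
In each layer the seepage velocity is v_i = q/n_i, so the layer transit time is t_i = b_i·n_i / q:
  layer 1 (fractured sandstone): t_1 = 9.29 × 0.17 / 1.702 = 0.9281 d
  layer 2 (clean gravel): t_2 = 12.4 × 0.23 / 1.702 = 1.676 d
  layer 3 (medium sand): t_3 = 9.47 × 0.25 / 1.702 = 1.391 d
  layer 4 (weathered basalt): t_4 = 3.73 × 0.19 / 1.702 = 0.4165 d
Total t = Σ t_i = 4.412 days.

4.41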